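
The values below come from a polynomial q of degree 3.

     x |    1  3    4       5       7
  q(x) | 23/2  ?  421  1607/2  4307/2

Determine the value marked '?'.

The 4 known points determine the degree-3 polynomial uniquely.
Write q(x) = ax^3 + bx^2 + cx + d. Substituting each data point gives a linear system:
  a + b + c + d = 23/2
  64a + 16b + 4c + d = 421
  125a + 25b + 5c + d = 1607/2
  343a + 49b + 7c + d = 4307/2
Solving the system yields a = 6, b = 3/2, c = 3, d = 1.
So q(x) = 6x^3 + (3/2)x^2 + 3x + 1.
Then q(3) = 371/2.

371/2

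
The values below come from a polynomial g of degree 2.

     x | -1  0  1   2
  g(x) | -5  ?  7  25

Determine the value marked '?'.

-3

The 3 known points determine the degree-2 polynomial uniquely.
Write g(x) = ax^2 + bx + c. Substituting each data point gives a linear system:
  a - b + c = -5
  a + b + c = 7
  4a + 2b + c = 25
Solving the system yields a = 4, b = 6, c = -3.
So g(x) = 4x^2 + 6x - 3.
Then g(0) = -3.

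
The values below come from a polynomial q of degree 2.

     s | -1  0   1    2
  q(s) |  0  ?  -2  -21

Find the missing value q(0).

On equispaced nodes a degree-2 polynomial has vanishing third forward difference, so
  - q(-1) + 3·q(0) - 3·q(1) + q(2) = 0.
Substituting the known values and solving for q(0):
  3·q(0) = 15
  q(0) = 5.

5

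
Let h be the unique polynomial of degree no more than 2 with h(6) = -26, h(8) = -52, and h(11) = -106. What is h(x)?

h(x) = -x^2 + x + 4

Write h(x) = ax^2 + bx + c. Substituting each data point gives a linear system:
  36a + 6b + c = -26
  64a + 8b + c = -52
  121a + 11b + c = -106
Solving the system yields a = -1, b = 1, c = 4.
So h(x) = -x^2 + x + 4.
Check: h(6) = -26. ✓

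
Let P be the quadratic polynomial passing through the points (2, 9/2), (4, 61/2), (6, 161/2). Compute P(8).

Using the Lagrange interpolation formula with nodes 2, 4, 6:
  L_0(t) = (t - 4)(t - 6) / 8
  L_1(t) = (t - 2)(t - 6) / -4
  L_2(t) = (t - 2)(t - 4) / 8
Then P(t) = 9/2·L_0(t) + 61/2·L_1(t) + 161/2·L_2(t).
Expanding and collecting terms gives P(t) = 3t^2 - 5t + 5/2.
Evaluating at t = 8: P(8) = 309/2.

309/2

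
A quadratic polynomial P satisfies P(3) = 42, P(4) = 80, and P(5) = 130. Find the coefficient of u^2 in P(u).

6

Write P(u) = au^2 + bu + c. Substituting each data point gives a linear system:
  9a + 3b + c = 42
  16a + 4b + c = 80
  25a + 5b + c = 130
Solving the system yields a = 6, b = -4, c = 0.
So P(u) = 6u^2 - 4u.
The leading coefficient is 6.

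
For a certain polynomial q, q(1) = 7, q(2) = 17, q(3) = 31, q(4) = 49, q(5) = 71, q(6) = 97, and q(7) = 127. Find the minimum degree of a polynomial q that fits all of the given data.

Forward differences of the values at t = 1, 2, 3, 4, 5, 6, 7:
  q  : 7  17  31  49  71  97  127
  Δ  : 10  14  18  22  26  30
  Δ^2: 4  4  4  4  4
  Δ^3: 0  0  0  0
  Δ^4: 0  0  0
  Δ^5: 0  0
  Δ^6: 0
The second differences are constant (4) and nonzero, while all higher differences vanish, so the minimal degree is 2.

2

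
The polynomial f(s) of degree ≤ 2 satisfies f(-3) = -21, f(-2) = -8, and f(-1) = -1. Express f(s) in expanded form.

f(s) = -3s^2 - 2s

Write f(s) = as^2 + bs + c. Substituting each data point gives a linear system:
  9a - 3b + c = -21
  4a - 2b + c = -8
  a - b + c = -1
Solving the system yields a = -3, b = -2, c = 0.
So f(s) = -3s² - 2s.
Check: f(-3) = -21. ✓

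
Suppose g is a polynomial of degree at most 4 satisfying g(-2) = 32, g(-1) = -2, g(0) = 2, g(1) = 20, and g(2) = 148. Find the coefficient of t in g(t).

5

Write g(t) = at^4 + bt^3 + ct^2 + dt + e. Substituting each data point gives a linear system:
  16a - 8b + 4c - 2d + e = 32
  a - b + c - d + e = -2
  e = 2
  a + b + c + d + e = 20
  16a + 8b + 4c + 2d + e = 148
Solving the system yields a = 5, b = 6, c = 2, d = 5, e = 2.
So g(t) = 5t⁴ + 6t³ + 2t² + 5t + 2.
The coefficient of t is 5.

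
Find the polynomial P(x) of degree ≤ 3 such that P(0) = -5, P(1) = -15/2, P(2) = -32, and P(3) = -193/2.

P(x) = -3x^3 - 2x^2 + (5/2)x - 5

Write P(x) = ax^3 + bx^2 + cx + d. Substituting each data point gives a linear system:
  d = -5
  a + b + c + d = -15/2
  8a + 4b + 2c + d = -32
  27a + 9b + 3c + d = -193/2
Solving the system yields a = -3, b = -2, c = 5/2, d = -5.
So P(x) = -3x³ - 2x² + (5/2)x - 5.
Check: P(3) = -193/2. ✓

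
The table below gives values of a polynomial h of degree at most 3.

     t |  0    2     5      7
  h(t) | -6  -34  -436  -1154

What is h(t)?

h(t) = -3t^3 - 3t^2 + 4t - 6

Using the Lagrange interpolation formula with nodes 0, 2, 5, 7:
  L_0(t) = (t - 2)(t - 5)(t - 7) / -70
  L_1(t) = t(t - 5)(t - 7) / 30
  L_2(t) = t(t - 2)(t - 7) / -30
  L_3(t) = t(t - 2)(t - 5) / 70
Then h(t) = -6·L_0(t) - 34·L_1(t) - 436·L_2(t) - 1154·L_3(t).
Expanding and collecting terms gives h(t) = -3t³ - 3t² + 4t - 6.
Check: h(2) = -34. ✓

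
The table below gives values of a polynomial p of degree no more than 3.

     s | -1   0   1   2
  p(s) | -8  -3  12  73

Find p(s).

Write p(s) = as^3 + bs^2 + cs + d. Substituting each data point gives a linear system:
  -a + b - c + d = -8
  d = -3
  a + b + c + d = 12
  8a + 4b + 2c + d = 73
Solving the system yields a = 6, b = 5, c = 4, d = -3.
So p(s) = 6s^3 + 5s^2 + 4s - 3.
Check: p(1) = 12. ✓

p(s) = 6s^3 + 5s^2 + 4s - 3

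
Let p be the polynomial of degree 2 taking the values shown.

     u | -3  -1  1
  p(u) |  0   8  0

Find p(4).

-42

Forward differences of the values at u = -3, -1, 1:
  p  : 0  8  0
  Δ  : 8  -8
  Δ^2: -16
The second differences are constant, confirming degree 2.
Interpolating (Newton forward form) and evaluating at u = 4 gives p(4) = -42.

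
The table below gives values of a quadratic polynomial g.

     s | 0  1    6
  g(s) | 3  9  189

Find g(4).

Using the Lagrange interpolation formula with nodes 0, 1, 6:
  L_0(s) = (s - 1)(s - 6) / 6
  L_1(s) = s(s - 6) / -5
  L_2(s) = s(s - 1) / 30
Then g(s) = 3·L_0(s) + 9·L_1(s) + 189·L_2(s).
Expanding and collecting terms gives g(s) = 5s² + s + 3.
Evaluating at s = 4: g(4) = 87.

87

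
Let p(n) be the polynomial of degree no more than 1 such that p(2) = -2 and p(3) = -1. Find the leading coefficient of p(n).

Write p(n) = an + b. Substituting each data point gives a linear system:
  2a + b = -2
  3a + b = -1
Solving the system yields a = 1, b = -4.
So p(n) = n - 4.
The leading coefficient is 1.

1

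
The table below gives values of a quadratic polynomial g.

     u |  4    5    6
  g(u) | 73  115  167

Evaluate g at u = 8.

Using the Lagrange interpolation formula with nodes 4, 5, 6:
  L_0(u) = (u - 5)(u - 6) / 2
  L_1(u) = (u - 4)(u - 6) / -1
  L_2(u) = (u - 4)(u - 5) / 2
Then g(u) = 73·L_0(u) + 115·L_1(u) + 167·L_2(u).
Expanding and collecting terms gives g(u) = 5u^2 - 3u + 5.
Evaluating at u = 8: g(8) = 301.

301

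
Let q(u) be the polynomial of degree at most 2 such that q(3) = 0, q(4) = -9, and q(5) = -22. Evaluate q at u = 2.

Forward differences of the values at u = 3, 4, 5:
  q  : 0  -9  -22
  Δ  : -9  -13
  Δ^2: -4
The second differences are constant, confirming degree 2.
Interpolating (Newton forward form) and evaluating at u = 2 gives q(2) = 5.

5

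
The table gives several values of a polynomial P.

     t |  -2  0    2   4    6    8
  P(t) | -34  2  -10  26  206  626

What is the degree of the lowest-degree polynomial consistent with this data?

Forward differences of the values at t = -2, 0, 2, 4, 6, 8:
  P  : -34  2  -10  26  206  626
  Δ  : 36  -12  36  180  420
  Δ^2: -48  48  144  240
  Δ^3: 96  96  96
  Δ^4: 0  0
  Δ^5: 0
The third differences are constant (96) and nonzero, while all higher differences vanish, so the minimal degree is 3.

3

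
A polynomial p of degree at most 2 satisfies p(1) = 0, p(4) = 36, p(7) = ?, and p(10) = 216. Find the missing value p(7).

The 3 known points determine the degree-2 polynomial uniquely.
Write p(u) = au^2 + bu + c. Substituting each data point gives a linear system:
  a + b + c = 0
  16a + 4b + c = 36
  100a + 10b + c = 216
Solving the system yields a = 2, b = 2, c = -4.
So p(u) = 2u² + 2u - 4.
Then p(7) = 108.

108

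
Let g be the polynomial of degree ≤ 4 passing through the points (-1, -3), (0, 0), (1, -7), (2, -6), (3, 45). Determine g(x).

g(x) = x^4 + x^3 - 6x^2 - 3x

Write g(x) = ax^4 + bx^3 + cx^2 + dx + e. Substituting each data point gives a linear system:
  a - b + c - d + e = -3
  e = 0
  a + b + c + d + e = -7
  16a + 8b + 4c + 2d + e = -6
  81a + 27b + 9c + 3d + e = 45
Solving the system yields a = 1, b = 1, c = -6, d = -3, e = 0.
So g(x) = x⁴ + x³ - 6x² - 3x.
Check: g(-1) = -3. ✓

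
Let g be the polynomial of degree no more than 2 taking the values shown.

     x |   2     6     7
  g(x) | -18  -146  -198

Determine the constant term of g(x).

Write g(x) = ax^2 + bx + c. Substituting each data point gives a linear system:
  4a + 2b + c = -18
  36a + 6b + c = -146
  49a + 7b + c = -198
Solving the system yields a = -4, b = 0, c = -2.
So g(x) = -4x² - 2.
The constant term is -2.

-2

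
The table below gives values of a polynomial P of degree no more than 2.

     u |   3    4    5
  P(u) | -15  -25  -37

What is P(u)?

P(u) = -u^2 - 3u + 3

Write P(u) = au^2 + bu + c. Substituting each data point gives a linear system:
  9a + 3b + c = -15
  16a + 4b + c = -25
  25a + 5b + c = -37
Solving the system yields a = -1, b = -3, c = 3.
So P(u) = -u² - 3u + 3.
Check: P(4) = -25. ✓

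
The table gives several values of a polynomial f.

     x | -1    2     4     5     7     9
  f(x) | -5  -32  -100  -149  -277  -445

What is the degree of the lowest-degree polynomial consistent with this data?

Divided differences on the nodes -1, 2, 4, 5, 7, 9:
  order 0: -5  -32  -100  -149  -277  -445
  order 1: -9  -34  -49  -64  -84
  order 2: -5  -5  -5  -5
  order 3: 0  0  0
  order 4: 0  0
  order 5: 0
The order-2 divided differences are all -5 (nonzero) and every higher order vanishes, so the data lies on a polynomial of degree exactly 2.

2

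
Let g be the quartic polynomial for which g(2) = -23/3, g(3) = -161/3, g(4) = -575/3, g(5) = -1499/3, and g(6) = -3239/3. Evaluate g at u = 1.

Using the Lagrange interpolation formula with nodes 2, 3, 4, 5, 6:
  L_0(u) = (u - 3)(u - 4)(u - 5)(u - 6) / 24
  L_1(u) = (u - 2)(u - 4)(u - 5)(u - 6) / -6
  L_2(u) = (u - 2)(u - 3)(u - 5)(u - 6) / 4
  L_3(u) = (u - 2)(u - 3)(u - 4)(u - 6) / -6
  L_4(u) = (u - 2)(u - 3)(u - 4)(u - 5) / 24
Then g(u) = -23/3·L_0(u) - 161/3·L_1(u) - 575/3·L_2(u) - 1499/3·L_3(u) - 3239/3·L_4(u).
Expanding and collecting terms gives g(u) = -u^4 + u^3 + 1/3.
Evaluating at u = 1: g(1) = 1/3.

1/3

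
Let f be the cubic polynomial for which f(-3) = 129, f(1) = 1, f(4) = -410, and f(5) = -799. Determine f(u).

Using the Lagrange interpolation formula with nodes -3, 1, 4, 5:
  L_0(u) = (u - 1)(u - 4)(u - 5) / -224
  L_1(u) = (u + 3)(u - 4)(u - 5) / 48
  L_2(u) = (u + 3)(u - 1)(u - 5) / -21
  L_3(u) = (u + 3)(u - 1)(u - 4) / 32
Then f(u) = 129·L_0(u) + 1·L_1(u) - 410·L_2(u) - 799·L_3(u).
Expanding and collecting terms gives f(u) = -6u³ - 3u² + 4u + 6.
Check: f(4) = -410. ✓

f(u) = -6u^3 - 3u^2 + 4u + 6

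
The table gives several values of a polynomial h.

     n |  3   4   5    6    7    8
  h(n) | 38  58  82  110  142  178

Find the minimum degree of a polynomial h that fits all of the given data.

Forward differences of the values at n = 3, 4, 5, 6, 7, 8:
  h  : 38  58  82  110  142  178
  Δ  : 20  24  28  32  36
  Δ^2: 4  4  4  4
  Δ^3: 0  0  0
  Δ^4: 0  0
  Δ^5: 0
The second differences are constant (4) and nonzero, while all higher differences vanish, so the minimal degree is 2.

2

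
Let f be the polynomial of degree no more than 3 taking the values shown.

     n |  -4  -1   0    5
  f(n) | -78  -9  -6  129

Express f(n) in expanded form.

f(n) = n^3 + 2n - 6

Write f(n) = an^3 + bn^2 + cn + d. Substituting each data point gives a linear system:
  -64a + 16b - 4c + d = -78
  -a + b - c + d = -9
  d = -6
  125a + 25b + 5c + d = 129
Solving the system yields a = 1, b = 0, c = 2, d = -6.
So f(n) = n³ + 2n - 6.
Check: f(-4) = -78. ✓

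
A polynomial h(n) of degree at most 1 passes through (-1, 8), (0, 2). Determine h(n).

h(n) = -6n + 2

Write h(n) = an + b. Substituting each data point gives a linear system:
  -a + b = 8
  b = 2
Solving the system yields a = -6, b = 2.
So h(n) = -6n + 2.
Check: h(0) = 2. ✓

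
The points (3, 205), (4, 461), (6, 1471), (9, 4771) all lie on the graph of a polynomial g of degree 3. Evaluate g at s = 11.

8581

Write g(s) = as^3 + bs^2 + cs + d. Substituting each data point gives a linear system:
  27a + 9b + 3c + d = 205
  64a + 16b + 4c + d = 461
  216a + 36b + 6c + d = 1471
  729a + 81b + 9c + d = 4771
Solving the system yields a = 6, b = 5, c = -1, d = 1.
So g(s) = 6s^3 + 5s^2 - s + 1.
Then g(11) = 8581.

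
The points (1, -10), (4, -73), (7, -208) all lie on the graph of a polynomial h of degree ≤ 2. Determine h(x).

h(x) = -4x^2 - x - 5

Write h(x) = ax^2 + bx + c. Substituting each data point gives a linear system:
  a + b + c = -10
  16a + 4b + c = -73
  49a + 7b + c = -208
Solving the system yields a = -4, b = -1, c = -5.
So h(x) = -4x^2 - x - 5.
Check: h(4) = -73. ✓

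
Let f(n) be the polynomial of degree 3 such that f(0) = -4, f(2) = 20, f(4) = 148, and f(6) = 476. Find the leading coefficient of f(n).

Write f(n) = an^3 + bn^2 + cn + d. Substituting each data point gives a linear system:
  d = -4
  8a + 4b + 2c + d = 20
  64a + 16b + 4c + d = 148
  216a + 36b + 6c + d = 476
Solving the system yields a = 2, b = 1, c = 2, d = -4.
So f(n) = 2n^3 + n^2 + 2n - 4.
The leading coefficient is 2.

2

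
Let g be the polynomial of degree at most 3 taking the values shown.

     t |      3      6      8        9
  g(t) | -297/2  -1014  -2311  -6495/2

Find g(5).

-1211/2

Using the Lagrange interpolation formula with nodes 3, 6, 8, 9:
  L_0(t) = (t - 6)(t - 8)(t - 9) / -90
  L_1(t) = (t - 3)(t - 8)(t - 9) / 18
  L_2(t) = (t - 3)(t - 6)(t - 9) / -10
  L_3(t) = (t - 3)(t - 6)(t - 8) / 18
Then g(t) = -297/2·L_0(t) - 1014·L_1(t) - 2311·L_2(t) - 6495/2·L_3(t).
Expanding and collecting terms gives g(t) = -4t^3 - 4t^2 - (1/2)t - 3.
Evaluating at t = 5: g(5) = -1211/2.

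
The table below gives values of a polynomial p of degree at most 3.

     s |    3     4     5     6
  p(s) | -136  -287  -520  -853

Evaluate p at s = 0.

5

Using the Lagrange interpolation formula with nodes 3, 4, 5, 6:
  L_0(s) = (s - 4)(s - 5)(s - 6) / -6
  L_1(s) = (s - 3)(s - 5)(s - 6) / 2
  L_2(s) = (s - 3)(s - 4)(s - 6) / -2
  L_3(s) = (s - 3)(s - 4)(s - 5) / 6
Then p(s) = -136·L_0(s) - 287·L_1(s) - 520·L_2(s) - 853·L_3(s).
Expanding and collecting terms gives p(s) = -3s^3 - 5s^2 - 5s + 5.
Evaluating at s = 0: p(0) = 5.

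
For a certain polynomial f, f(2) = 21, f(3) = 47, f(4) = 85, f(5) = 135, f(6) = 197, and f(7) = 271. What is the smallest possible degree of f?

Forward differences of the values at n = 2, 3, 4, 5, 6, 7:
  f  : 21  47  85  135  197  271
  Δ  : 26  38  50  62  74
  Δ^2: 12  12  12  12
  Δ^3: 0  0  0
  Δ^4: 0  0
  Δ^5: 0
The second differences are constant (12) and nonzero, while all higher differences vanish, so the minimal degree is 2.

2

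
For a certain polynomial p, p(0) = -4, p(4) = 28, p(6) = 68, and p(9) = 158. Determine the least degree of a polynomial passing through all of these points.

Divided differences on the nodes 0, 4, 6, 9:
  order 0: -4  28  68  158
  order 1: 8  20  30
  order 2: 2  2
  order 3: 0
The order-2 divided differences are all 2 (nonzero) and every higher order vanishes, so the data lies on a polynomial of degree exactly 2.

2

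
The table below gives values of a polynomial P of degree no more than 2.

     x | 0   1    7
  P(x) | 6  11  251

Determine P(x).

P(x) = 5x^2 + 6

Write P(x) = ax^2 + bx + c. Substituting each data point gives a linear system:
  c = 6
  a + b + c = 11
  49a + 7b + c = 251
Solving the system yields a = 5, b = 0, c = 6.
So P(x) = 5x^2 + 6.
Check: P(0) = 6. ✓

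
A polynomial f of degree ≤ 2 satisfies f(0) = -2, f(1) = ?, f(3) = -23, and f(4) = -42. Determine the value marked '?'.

The 3 known points determine the degree-2 polynomial uniquely.
Write f(n) = an^2 + bn + c. Substituting each data point gives a linear system:
  c = -2
  9a + 3b + c = -23
  16a + 4b + c = -42
Solving the system yields a = -3, b = 2, c = -2.
So f(n) = -3n^2 + 2n - 2.
Then f(1) = -3.

-3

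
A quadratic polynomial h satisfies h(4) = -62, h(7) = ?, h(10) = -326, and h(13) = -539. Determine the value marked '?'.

-167

On equispaced nodes a degree-2 polynomial has vanishing third forward difference, so
  - h(4) + 3·h(7) - 3·h(10) + h(13) = 0.
Substituting the known values and solving for h(7):
  3·h(7) = -501
  h(7) = -167.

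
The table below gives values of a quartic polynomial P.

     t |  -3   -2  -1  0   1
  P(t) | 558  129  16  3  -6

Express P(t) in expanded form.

Write P(t) = at^4 + bt^3 + ct^2 + dt + e. Substituting each data point gives a linear system:
  81a - 27b + 9c - 3d + e = 558
  16a - 8b + 4c - 2d + e = 129
  a - b + c - d + e = 16
  e = 3
  a + b + c + d + e = -6
Solving the system yields a = 5, b = -6, c = -3, d = -5, e = 3.
So P(t) = 5t^4 - 6t^3 - 3t^2 - 5t + 3.
Check: P(1) = -6. ✓

P(t) = 5t^4 - 6t^3 - 3t^2 - 5t + 3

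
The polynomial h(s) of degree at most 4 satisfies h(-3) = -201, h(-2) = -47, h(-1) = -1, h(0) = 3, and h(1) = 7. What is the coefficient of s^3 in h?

5

Write h(s) = as^4 + bs^3 + cs^2 + ds + e. Substituting each data point gives a linear system:
  81a - 27b + 9c - 3d + e = -201
  16a - 8b + 4c - 2d + e = -47
  a - b + c - d + e = -1
  e = 3
  a + b + c + d + e = 7
Solving the system yields a = -1, b = 5, c = 1, d = -1, e = 3.
So h(s) = -s^4 + 5s^3 + s^2 - s + 3.
The coefficient of s^3 is 5.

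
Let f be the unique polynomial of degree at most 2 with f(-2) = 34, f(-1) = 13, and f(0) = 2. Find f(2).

10

Using the Lagrange interpolation formula with nodes -2, -1, 0:
  L_0(n) = (n + 1)n / 2
  L_1(n) = (n + 2)n / -1
  L_2(n) = (n + 2)(n + 1) / 2
Then f(n) = 34·L_0(n) + 13·L_1(n) + 2·L_2(n).
Expanding and collecting terms gives f(n) = 5n² - 6n + 2.
Evaluating at n = 2: f(2) = 10.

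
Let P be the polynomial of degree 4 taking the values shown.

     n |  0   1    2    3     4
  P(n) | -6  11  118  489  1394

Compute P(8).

Forward differences of the values at n = 0, 1, 2, 3, 4:
  P  : -6  11  118  489  1394
  Δ  : 17  107  371  905
  Δ^2: 90  264  534
  Δ^3: 174  270
  Δ^4: 96
The fourth differences are constant, confirming degree 4.
Interpolating (Newton forward form) and evaluating at n = 8 gives P(8) = 19114.

19114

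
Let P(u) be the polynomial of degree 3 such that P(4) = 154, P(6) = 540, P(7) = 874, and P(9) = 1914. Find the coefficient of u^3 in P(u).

3

Write P(u) = au^3 + bu^2 + cu + d. Substituting each data point gives a linear system:
  64a + 16b + 4c + d = 154
  216a + 36b + 6c + d = 540
  343a + 49b + 7c + d = 874
  729a + 81b + 9c + d = 1914
Solving the system yields a = 3, b = -4, c = 5, d = 6.
So P(u) = 3u^3 - 4u^2 + 5u + 6.
The leading coefficient is 3.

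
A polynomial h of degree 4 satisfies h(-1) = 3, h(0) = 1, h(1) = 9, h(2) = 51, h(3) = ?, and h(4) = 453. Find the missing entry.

On equispaced nodes a degree-4 polynomial has vanishing fifth forward difference, so
  - h(-1) + 5·h(0) - 10·h(1) + 10·h(2) - 5·h(3) + h(4) = 0.
Substituting the known values and solving for h(3):
  -5·h(3) = -875
  h(3) = 175.

175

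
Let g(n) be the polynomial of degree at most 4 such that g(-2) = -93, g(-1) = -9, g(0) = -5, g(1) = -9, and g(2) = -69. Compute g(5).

-2865

Forward differences of the values at n = -2, -1, 0, 1, 2:
  g  : -93  -9  -5  -9  -69
  Δ  : 84  4  -4  -60
  Δ^2: -80  -8  -56
  Δ^3: 72  -48
  Δ^4: -120
The fourth differences are constant, confirming degree 4.
Interpolating (Newton forward form) and evaluating at n = 5 gives g(5) = -2865.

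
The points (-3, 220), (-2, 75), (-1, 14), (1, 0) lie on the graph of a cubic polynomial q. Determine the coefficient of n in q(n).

Write q(n) = an^3 + bn^2 + cn + d. Substituting each data point gives a linear system:
  -27a + 9b - 3c + d = 220
  -8a + 4b - 2c + d = 75
  -a + b - c + d = 14
  a + b + c + d = 0
Solving the system yields a = -6, b = 6, c = -1, d = 1.
So q(n) = -6n³ + 6n² - n + 1.
The coefficient of n is -1.

-1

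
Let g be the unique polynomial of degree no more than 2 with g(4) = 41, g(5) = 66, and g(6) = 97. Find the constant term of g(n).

Write g(n) = an^2 + bn + c. Substituting each data point gives a linear system:
  16a + 4b + c = 41
  25a + 5b + c = 66
  36a + 6b + c = 97
Solving the system yields a = 3, b = -2, c = 1.
So g(n) = 3n^2 - 2n + 1.
The constant term is 1.

1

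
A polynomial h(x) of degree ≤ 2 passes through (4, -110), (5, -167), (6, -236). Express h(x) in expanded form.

h(x) = -6x^2 - 3x - 2

Write h(x) = ax^2 + bx + c. Substituting each data point gives a linear system:
  16a + 4b + c = -110
  25a + 5b + c = -167
  36a + 6b + c = -236
Solving the system yields a = -6, b = -3, c = -2.
So h(x) = -6x^2 - 3x - 2.
Check: h(5) = -167. ✓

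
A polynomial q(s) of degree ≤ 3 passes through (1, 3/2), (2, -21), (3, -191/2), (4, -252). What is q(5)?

Forward differences of the values at s = 1, 2, 3, 4:
  q  : 3/2  -21  -191/2  -252
  Δ  : -45/2  -149/2  -313/2
  Δ^2: -52  -82
  Δ^3: -30
The third differences are constant, confirming degree 3.
Interpolating (Newton forward form) and evaluating at s = 5 gives q(5) = -1041/2.

-1041/2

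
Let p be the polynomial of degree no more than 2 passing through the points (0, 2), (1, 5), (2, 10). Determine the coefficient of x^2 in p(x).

1

Write p(x) = ax^2 + bx + c. Substituting each data point gives a linear system:
  c = 2
  a + b + c = 5
  4a + 2b + c = 10
Solving the system yields a = 1, b = 2, c = 2.
So p(x) = x^2 + 2x + 2.
The leading coefficient is 1.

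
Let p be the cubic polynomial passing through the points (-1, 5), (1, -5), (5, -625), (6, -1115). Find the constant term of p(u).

Write p(u) = au^3 + bu^2 + cu + d. Substituting each data point gives a linear system:
  -a + b - c + d = 5
  a + b + c + d = -5
  125a + 25b + 5c + d = -625
  216a + 36b + 6c + d = -1115
Solving the system yields a = -6, b = 5, c = 1, d = -5.
So p(u) = -6u³ + 5u² + u - 5.
The constant term is -5.

-5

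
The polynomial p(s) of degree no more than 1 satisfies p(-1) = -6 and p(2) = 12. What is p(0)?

Using the Lagrange interpolation formula with nodes -1, 2:
  L_0(s) = (s - 2) / -3
  L_1(s) = (s + 1) / 3
Then p(s) = -6·L_0(s) + 12·L_1(s).
Expanding and collecting terms gives p(s) = 6s.
Evaluating at s = 0: p(0) = 0.

0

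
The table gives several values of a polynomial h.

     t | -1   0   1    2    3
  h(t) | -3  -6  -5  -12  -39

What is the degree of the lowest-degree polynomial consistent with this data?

Forward differences of the values at t = -1, 0, 1, 2, 3:
  h  : -3  -6  -5  -12  -39
  Δ  : -3  1  -7  -27
  Δ^2: 4  -8  -20
  Δ^3: -12  -12
  Δ^4: 0
The third differences are constant (-12) and nonzero, while all higher differences vanish, so the minimal degree is 3.

3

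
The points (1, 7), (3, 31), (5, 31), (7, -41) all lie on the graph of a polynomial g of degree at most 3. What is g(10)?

-389

Using the Lagrange interpolation formula with nodes 1, 3, 5, 7:
  L_0(s) = (s - 3)(s - 5)(s - 7) / -48
  L_1(s) = (s - 1)(s - 5)(s - 7) / 16
  L_2(s) = (s - 1)(s - 3)(s - 7) / -16
  L_3(s) = (s - 1)(s - 3)(s - 5) / 48
Then g(s) = 7·L_0(s) + 31·L_1(s) + 31·L_2(s) - 41·L_3(s).
Expanding and collecting terms gives g(s) = -s³ + 6s² + s + 1.
Evaluating at s = 10: g(10) = -389.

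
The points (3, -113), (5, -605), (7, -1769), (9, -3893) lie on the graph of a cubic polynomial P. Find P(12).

-9509

Write P(t) = at^3 + bt^2 + ct + d. Substituting each data point gives a linear system:
  27a + 9b + 3c + d = -113
  125a + 25b + 5c + d = -605
  343a + 49b + 7c + d = -1769
  729a + 81b + 9c + d = -3893
Solving the system yields a = -6, b = 6, c = 0, d = -5.
So P(t) = -6t^3 + 6t^2 - 5.
Then P(12) = -9509.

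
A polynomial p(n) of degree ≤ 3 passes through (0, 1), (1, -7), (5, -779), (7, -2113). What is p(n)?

Using the Lagrange interpolation formula with nodes 0, 1, 5, 7:
  L_0(n) = (n - 1)(n - 5)(n - 7) / -35
  L_1(n) = n(n - 5)(n - 7) / 24
  L_2(n) = n(n - 1)(n - 7) / -40
  L_3(n) = n(n - 1)(n - 5) / 84
Then p(n) = 1·L_0(n) - 7·L_1(n) - 779·L_2(n) - 2113·L_3(n).
Expanding and collecting terms gives p(n) = -6n³ - n² - n + 1.
Check: p(5) = -779. ✓

p(n) = -6n^3 - n^2 - n + 1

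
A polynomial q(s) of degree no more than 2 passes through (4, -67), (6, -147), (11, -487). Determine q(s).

q(s) = -4s^2 - 3

Write q(s) = as^2 + bs + c. Substituting each data point gives a linear system:
  16a + 4b + c = -67
  36a + 6b + c = -147
  121a + 11b + c = -487
Solving the system yields a = -4, b = 0, c = -3.
So q(s) = -4s² - 3.
Check: q(4) = -67. ✓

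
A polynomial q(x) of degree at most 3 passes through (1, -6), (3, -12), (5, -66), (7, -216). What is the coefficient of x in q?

Write q(x) = ax^3 + bx^2 + cx + d. Substituting each data point gives a linear system:
  a + b + c + d = -6
  27a + 9b + 3c + d = -12
  125a + 25b + 5c + d = -66
  343a + 49b + 7c + d = -216
Solving the system yields a = -1, b = 3, c = -2, d = -6.
So q(x) = -x³ + 3x² - 2x - 6.
The coefficient of x is -2.

-2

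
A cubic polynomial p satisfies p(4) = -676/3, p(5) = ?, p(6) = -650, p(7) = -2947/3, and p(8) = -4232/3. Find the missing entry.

-1205/3

On equispaced nodes a degree-3 polynomial has vanishing fourth forward difference, so
  p(4) - 4·p(5) + 6·p(6) - 4·p(7) + p(8) = 0.
Substituting the known values and solving for p(5):
  -4·p(5) = 4820/3
  p(5) = -1205/3.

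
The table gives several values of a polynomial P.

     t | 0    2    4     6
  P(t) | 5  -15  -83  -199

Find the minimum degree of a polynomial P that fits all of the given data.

2

Forward differences of the values at t = 0, 2, 4, 6:
  P  : 5  -15  -83  -199
  Δ  : -20  -68  -116
  Δ^2: -48  -48
  Δ^3: 0
The second differences are constant (-48) and nonzero, while all higher differences vanish, so the minimal degree is 2.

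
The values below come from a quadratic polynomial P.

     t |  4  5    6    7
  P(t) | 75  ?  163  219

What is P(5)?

115

On equispaced nodes a degree-2 polynomial has vanishing third forward difference, so
  - P(4) + 3·P(5) - 3·P(6) + P(7) = 0.
Substituting the known values and solving for P(5):
  3·P(5) = 345
  P(5) = 115.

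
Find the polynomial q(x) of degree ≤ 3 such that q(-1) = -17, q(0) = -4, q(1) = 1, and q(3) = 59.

Write q(x) = ax^3 + bx^2 + cx + d. Substituting each data point gives a linear system:
  -a + b - c + d = -17
  d = -4
  a + b + c + d = 1
  27a + 9b + 3c + d = 59
Solving the system yields a = 3, b = -4, c = 6, d = -4.
So q(x) = 3x^3 - 4x^2 + 6x - 4.
Check: q(0) = -4. ✓

q(x) = 3x^3 - 4x^2 + 6x - 4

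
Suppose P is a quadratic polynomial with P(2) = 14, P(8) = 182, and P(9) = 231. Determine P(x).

P(x) = 3x^2 - 2x + 6

Write P(x) = ax^2 + bx + c. Substituting each data point gives a linear system:
  4a + 2b + c = 14
  64a + 8b + c = 182
  81a + 9b + c = 231
Solving the system yields a = 3, b = -2, c = 6.
So P(x) = 3x² - 2x + 6.
Check: P(2) = 14. ✓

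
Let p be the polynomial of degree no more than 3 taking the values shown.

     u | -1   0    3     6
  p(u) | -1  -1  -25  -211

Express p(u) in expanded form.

p(u) = -u^3 + u - 1

Write p(u) = au^3 + bu^2 + cu + d. Substituting each data point gives a linear system:
  -a + b - c + d = -1
  d = -1
  27a + 9b + 3c + d = -25
  216a + 36b + 6c + d = -211
Solving the system yields a = -1, b = 0, c = 1, d = -1.
So p(u) = -u^3 + u - 1.
Check: p(6) = -211. ✓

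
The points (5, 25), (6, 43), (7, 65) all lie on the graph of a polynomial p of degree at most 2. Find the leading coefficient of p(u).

Write p(u) = au^2 + bu + c. Substituting each data point gives a linear system:
  25a + 5b + c = 25
  36a + 6b + c = 43
  49a + 7b + c = 65
Solving the system yields a = 2, b = -4, c = -5.
So p(u) = 2u^2 - 4u - 5.
The leading coefficient is 2.

2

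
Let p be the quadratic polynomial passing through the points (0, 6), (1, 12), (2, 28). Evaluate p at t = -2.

Forward differences of the values at t = 0, 1, 2:
  p  : 6  12  28
  Δ  : 6  16
  Δ^2: 10
The second differences are constant, confirming degree 2.
Interpolating (Newton forward form) and evaluating at t = -2 gives p(-2) = 24.

24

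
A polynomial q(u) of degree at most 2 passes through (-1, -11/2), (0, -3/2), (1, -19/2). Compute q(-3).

-99/2

Using the Lagrange interpolation formula with nodes -1, 0, 1:
  L_0(u) = u(u - 1) / 2
  L_1(u) = (u + 1)(u - 1) / -1
  L_2(u) = (u + 1)u / 2
Then q(u) = -11/2·L_0(u) - 3/2·L_1(u) - 19/2·L_2(u).
Expanding and collecting terms gives q(u) = -6u^2 - 2u - 3/2.
Evaluating at u = -3: q(-3) = -99/2.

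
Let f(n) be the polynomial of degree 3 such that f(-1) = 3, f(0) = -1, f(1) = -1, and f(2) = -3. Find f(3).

Forward differences of the values at n = -1, 0, 1, 2:
  f  : 3  -1  -1  -3
  Δ  : -4  0  -2
  Δ^2: 4  -2
  Δ^3: -6
The third differences are constant, confirming degree 3.
Interpolating (Newton forward form) and evaluating at n = 3 gives f(3) = -13.

-13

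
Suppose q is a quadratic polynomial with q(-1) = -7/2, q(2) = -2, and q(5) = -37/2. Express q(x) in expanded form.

q(x) = -x^2 + (3/2)x - 1

Using the Lagrange interpolation formula with nodes -1, 2, 5:
  L_0(x) = (x - 2)(x - 5) / 18
  L_1(x) = (x + 1)(x - 5) / -9
  L_2(x) = (x + 1)(x - 2) / 18
Then q(x) = -7/2·L_0(x) - 2·L_1(x) - 37/2·L_2(x).
Expanding and collecting terms gives q(x) = -x^2 + (3/2)x - 1.
Check: q(5) = -37/2. ✓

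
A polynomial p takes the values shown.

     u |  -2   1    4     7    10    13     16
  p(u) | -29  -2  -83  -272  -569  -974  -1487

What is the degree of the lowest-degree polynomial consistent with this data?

2

Forward differences of the values at u = -2, 1, 4, 7, 10, 13, 16:
  p  : -29  -2  -83  -272  -569  -974  -1487
  Δ  : 27  -81  -189  -297  -405  -513
  Δ^2: -108  -108  -108  -108  -108
  Δ^3: 0  0  0  0
  Δ^4: 0  0  0
  Δ^5: 0  0
  Δ^6: 0
The second differences are constant (-108) and nonzero, while all higher differences vanish, so the minimal degree is 2.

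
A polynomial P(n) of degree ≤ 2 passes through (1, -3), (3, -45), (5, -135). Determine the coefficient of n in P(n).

Write P(n) = an^2 + bn + c. Substituting each data point gives a linear system:
  a + b + c = -3
  9a + 3b + c = -45
  25a + 5b + c = -135
Solving the system yields a = -6, b = 3, c = 0.
So P(n) = -6n^2 + 3n.
The coefficient of n is 3.

3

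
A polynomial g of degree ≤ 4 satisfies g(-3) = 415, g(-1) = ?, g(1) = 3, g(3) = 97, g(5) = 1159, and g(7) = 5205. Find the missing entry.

The 5 known points determine the degree-4 polynomial uniquely.
Write g(s) = as^4 + bs^3 + cs^2 + ds + e. Substituting each data point gives a linear system:
  81a - 27b + 9c - 3d + e = 415
  a + b + c + d + e = 3
  81a + 27b + 9c + 3d + e = 97
  625a + 125b + 25c + 5d + e = 1159
  2401a + 343b + 49c + 7d + e = 5205
Solving the system yields a = 3, b = -6, c = 1, d = 1, e = 4.
So g(s) = 3s^4 - 6s^3 + s^2 + s + 4.
Then g(-1) = 13.

13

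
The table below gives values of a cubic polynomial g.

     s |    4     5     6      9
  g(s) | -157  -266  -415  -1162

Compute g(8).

Using the Lagrange interpolation formula with nodes 4, 5, 6, 9:
  L_0(s) = (s - 5)(s - 6)(s - 9) / -10
  L_1(s) = (s - 4)(s - 6)(s - 9) / 4
  L_2(s) = (s - 4)(s - 5)(s - 9) / -6
  L_3(s) = (s - 4)(s - 5)(s - 6) / 60
Then g(s) = -157·L_0(s) - 266·L_1(s) - 415·L_2(s) - 1162·L_3(s).
Expanding and collecting terms gives g(s) = -s^3 - 5s^2 - 3s - 1.
Evaluating at s = 8: g(8) = -857.

-857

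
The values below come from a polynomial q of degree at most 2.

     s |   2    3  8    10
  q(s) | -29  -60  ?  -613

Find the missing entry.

The 3 known points determine the degree-2 polynomial uniquely.
Write q(s) = as^2 + bs + c. Substituting each data point gives a linear system:
  4a + 2b + c = -29
  9a + 3b + c = -60
  100a + 10b + c = -613
Solving the system yields a = -6, b = -1, c = -3.
So q(s) = -6s^2 - s - 3.
Then q(8) = -395.

-395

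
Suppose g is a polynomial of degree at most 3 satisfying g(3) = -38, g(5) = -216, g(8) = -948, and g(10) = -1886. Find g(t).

Write g(t) = at^3 + bt^2 + ct + d. Substituting each data point gives a linear system:
  27a + 9b + 3c + d = -38
  125a + 25b + 5c + d = -216
  512a + 64b + 8c + d = -948
  1000a + 100b + 10c + d = -1886
Solving the system yields a = -2, b = 1, c = 1, d = 4.
So g(t) = -2t^3 + t^2 + t + 4.
Check: g(8) = -948. ✓

g(t) = -2t^3 + t^2 + t + 4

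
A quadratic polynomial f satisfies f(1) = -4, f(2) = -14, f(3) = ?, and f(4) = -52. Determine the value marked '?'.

-30

On equispaced nodes a degree-2 polynomial has vanishing third forward difference, so
  - f(1) + 3·f(2) - 3·f(3) + f(4) = 0.
Substituting the known values and solving for f(3):
  -3·f(3) = 90
  f(3) = -30.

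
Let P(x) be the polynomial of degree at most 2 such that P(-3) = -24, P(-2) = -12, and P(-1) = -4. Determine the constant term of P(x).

Write P(x) = ax^2 + bx + c. Substituting each data point gives a linear system:
  9a - 3b + c = -24
  4a - 2b + c = -12
  a - b + c = -4
Solving the system yields a = -2, b = 2, c = 0.
So P(x) = -2x^2 + 2x.
The constant term is 0.

0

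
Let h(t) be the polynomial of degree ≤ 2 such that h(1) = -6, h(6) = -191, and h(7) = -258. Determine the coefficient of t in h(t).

Write h(t) = at^2 + bt + c. Substituting each data point gives a linear system:
  a + b + c = -6
  36a + 6b + c = -191
  49a + 7b + c = -258
Solving the system yields a = -5, b = -2, c = 1.
So h(t) = -5t^2 - 2t + 1.
The coefficient of t is -2.

-2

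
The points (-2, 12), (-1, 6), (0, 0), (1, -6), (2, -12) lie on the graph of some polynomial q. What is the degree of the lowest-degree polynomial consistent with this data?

1

Forward differences of the values at t = -2, -1, 0, 1, 2:
  q  : 12  6  0  -6  -12
  Δ  : -6  -6  -6  -6
  Δ^2: 0  0  0
  Δ^3: 0  0
  Δ^4: 0
The first differences are constant (-6) and nonzero, while all higher differences vanish, so the minimal degree is 1.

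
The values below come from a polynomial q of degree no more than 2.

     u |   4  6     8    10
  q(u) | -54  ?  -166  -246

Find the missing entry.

The 3 known points determine the degree-2 polynomial uniquely.
Write q(u) = au^2 + bu + c. Substituting each data point gives a linear system:
  16a + 4b + c = -54
  64a + 8b + c = -166
  100a + 10b + c = -246
Solving the system yields a = -2, b = -4, c = -6.
So q(u) = -2u^2 - 4u - 6.
Then q(6) = -102.

-102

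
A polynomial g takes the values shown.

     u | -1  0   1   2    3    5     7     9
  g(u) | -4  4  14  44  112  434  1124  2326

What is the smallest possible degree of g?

Divided differences on the nodes -1, 0, 1, 2, 3, 5, 7, 9:
  order 0: -4  4  14  44  112  434  1124  2326
  order 1: 8  10  30  68  161  345  601
  order 2: 1  10  19  31  46  64
  order 3: 3  3  3  3  3
  order 4: 0  0  0  0
  order 5: 0  0  0
  order 6: 0  0
  order 7: 0
The order-3 divided differences are all 3 (nonzero) and every higher order vanishes, so the data lies on a polynomial of degree exactly 3.

3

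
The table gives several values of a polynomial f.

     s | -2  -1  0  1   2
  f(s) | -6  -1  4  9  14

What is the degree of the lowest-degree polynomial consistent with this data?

Forward differences of the values at s = -2, -1, 0, 1, 2:
  f  : -6  -1  4  9  14
  Δ  : 5  5  5  5
  Δ^2: 0  0  0
  Δ^3: 0  0
  Δ^4: 0
The first differences are constant (5) and nonzero, while all higher differences vanish, so the minimal degree is 1.

1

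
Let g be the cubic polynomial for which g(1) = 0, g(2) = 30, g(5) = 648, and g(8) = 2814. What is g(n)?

Write g(n) = an^3 + bn^2 + cn + d. Substituting each data point gives a linear system:
  a + b + c + d = 0
  8a + 4b + 2c + d = 30
  125a + 25b + 5c + d = 648
  512a + 64b + 8c + d = 2814
Solving the system yields a = 6, b = -4, c = 0, d = -2.
So g(n) = 6n^3 - 4n^2 - 2.
Check: g(8) = 2814. ✓

g(n) = 6n^3 - 4n^2 - 2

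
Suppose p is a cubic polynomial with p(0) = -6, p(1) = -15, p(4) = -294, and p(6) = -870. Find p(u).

p(u) = -3u^3 - 6u^2 - 6

Write p(u) = au^3 + bu^2 + cu + d. Substituting each data point gives a linear system:
  d = -6
  a + b + c + d = -15
  64a + 16b + 4c + d = -294
  216a + 36b + 6c + d = -870
Solving the system yields a = -3, b = -6, c = 0, d = -6.
So p(u) = -3u³ - 6u² - 6.
Check: p(4) = -294. ✓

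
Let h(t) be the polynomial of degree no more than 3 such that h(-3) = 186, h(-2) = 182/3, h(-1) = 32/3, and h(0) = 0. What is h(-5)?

Using the Lagrange interpolation formula with nodes -3, -2, -1, 0:
  L_0(t) = (t + 2)(t + 1)t / -6
  L_1(t) = (t + 3)(t + 1)t / 2
  L_2(t) = (t + 3)(t + 2)t / -2
  L_3(t) = (t + 3)(t + 2)(t + 1) / 6
Then h(t) = 186·L_0(t) + 182/3·L_1(t) + 32/3·L_2(t) + 0·L_3(t).
Expanding and collecting terms gives h(t) = -6t^3 + (5/3)t^2 - 3t.
Evaluating at t = -5: h(-5) = 2420/3.

2420/3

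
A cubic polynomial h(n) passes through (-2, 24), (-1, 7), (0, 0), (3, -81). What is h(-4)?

136

Using the Lagrange interpolation formula with nodes -2, -1, 0, 3:
  L_0(n) = (n + 1)n(n - 3) / -10
  L_1(n) = (n + 2)n(n - 3) / 4
  L_2(n) = (n + 2)(n + 1)(n - 3) / -6
  L_3(n) = (n + 2)(n + 1)n / 60
Then h(n) = 24·L_0(n) + 7·L_1(n) + 0·L_2(n) - 81·L_3(n).
Expanding and collecting terms gives h(n) = -2n^3 - n^2 - 6n.
Evaluating at n = -4: h(-4) = 136.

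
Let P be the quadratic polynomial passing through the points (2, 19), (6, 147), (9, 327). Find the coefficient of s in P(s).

Write P(s) = as^2 + bs + c. Substituting each data point gives a linear system:
  4a + 2b + c = 19
  36a + 6b + c = 147
  81a + 9b + c = 327
Solving the system yields a = 4, b = 0, c = 3.
So P(s) = 4s^2 + 3.
The coefficient of s is 0.

0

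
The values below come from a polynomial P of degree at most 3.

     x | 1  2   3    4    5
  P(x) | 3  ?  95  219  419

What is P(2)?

29

The 4 known points determine the degree-3 polynomial uniquely.
Write P(x) = ax^3 + bx^2 + cx + d. Substituting each data point gives a linear system:
  a + b + c + d = 3
  27a + 9b + 3c + d = 95
  64a + 16b + 4c + d = 219
  125a + 25b + 5c + d = 419
Solving the system yields a = 3, b = 2, c = -1, d = -1.
So P(x) = 3x³ + 2x² - x - 1.
Then P(2) = 29.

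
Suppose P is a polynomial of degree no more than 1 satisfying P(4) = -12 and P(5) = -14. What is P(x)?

P(x) = -2x - 4

Using the Lagrange interpolation formula with nodes 4, 5:
  L_0(x) = (x - 5) / -1
  L_1(x) = (x - 4) / 1
Then P(x) = -12·L_0(x) - 14·L_1(x).
Expanding and collecting terms gives P(x) = -2x - 4.
Check: P(4) = -12. ✓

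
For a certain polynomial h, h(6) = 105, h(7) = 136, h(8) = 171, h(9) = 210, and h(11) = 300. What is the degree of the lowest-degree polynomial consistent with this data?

Divided differences on the nodes 6, 7, 8, 9, 11:
  order 0: 105  136  171  210  300
  order 1: 31  35  39  45
  order 2: 2  2  2
  order 3: 0  0
  order 4: 0
The order-2 divided differences are all 2 (nonzero) and every higher order vanishes, so the data lies on a polynomial of degree exactly 2.

2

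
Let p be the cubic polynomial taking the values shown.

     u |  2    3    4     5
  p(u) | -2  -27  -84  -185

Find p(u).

Write p(u) = au^3 + bu^2 + cu + d. Substituting each data point gives a linear system:
  8a + 4b + 2c + d = -2
  27a + 9b + 3c + d = -27
  64a + 16b + 4c + d = -84
  125a + 25b + 5c + d = -185
Solving the system yields a = -2, b = 2, c = 3, d = 0.
So p(u) = -2u^3 + 2u^2 + 3u.
Check: p(4) = -84. ✓

p(u) = -2u^3 + 2u^2 + 3u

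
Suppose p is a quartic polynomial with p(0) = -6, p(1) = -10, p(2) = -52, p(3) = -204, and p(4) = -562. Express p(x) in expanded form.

Write p(x) = ax^4 + bx^3 + cx^2 + dx + e. Substituting each data point gives a linear system:
  e = -6
  a + b + c + d + e = -10
  16a + 8b + 4c + 2d + e = -52
  81a + 27b + 9c + 3d + e = -204
  256a + 64b + 16c + 4d + e = -562
Solving the system yields a = -1, b = -6, c = 6, d = -3, e = -6.
So p(x) = -x^4 - 6x^3 + 6x^2 - 3x - 6.
Check: p(3) = -204. ✓

p(x) = -x^4 - 6x^3 + 6x^2 - 3x - 6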